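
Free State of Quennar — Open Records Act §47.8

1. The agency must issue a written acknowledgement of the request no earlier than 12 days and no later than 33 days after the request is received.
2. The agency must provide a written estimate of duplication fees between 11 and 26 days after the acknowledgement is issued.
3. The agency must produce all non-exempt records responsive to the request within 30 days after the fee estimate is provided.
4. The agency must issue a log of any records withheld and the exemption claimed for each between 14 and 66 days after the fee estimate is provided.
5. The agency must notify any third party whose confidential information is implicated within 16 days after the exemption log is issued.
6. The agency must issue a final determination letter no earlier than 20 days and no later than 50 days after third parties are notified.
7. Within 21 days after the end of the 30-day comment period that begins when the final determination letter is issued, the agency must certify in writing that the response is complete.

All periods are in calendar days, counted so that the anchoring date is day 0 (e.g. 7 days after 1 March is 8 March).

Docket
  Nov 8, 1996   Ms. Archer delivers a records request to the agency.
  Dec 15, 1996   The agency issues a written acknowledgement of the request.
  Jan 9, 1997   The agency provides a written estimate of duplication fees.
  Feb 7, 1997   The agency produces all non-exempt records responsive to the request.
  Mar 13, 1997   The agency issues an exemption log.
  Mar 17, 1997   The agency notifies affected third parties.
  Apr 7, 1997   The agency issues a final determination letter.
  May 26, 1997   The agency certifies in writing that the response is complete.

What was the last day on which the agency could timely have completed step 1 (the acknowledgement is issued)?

Dec 11, 1996

Step 1 runs from Nov 8, 1996, when the request is received. The window is 12–33 days after Nov 8, 1996; it closes on Dec 11, 1996.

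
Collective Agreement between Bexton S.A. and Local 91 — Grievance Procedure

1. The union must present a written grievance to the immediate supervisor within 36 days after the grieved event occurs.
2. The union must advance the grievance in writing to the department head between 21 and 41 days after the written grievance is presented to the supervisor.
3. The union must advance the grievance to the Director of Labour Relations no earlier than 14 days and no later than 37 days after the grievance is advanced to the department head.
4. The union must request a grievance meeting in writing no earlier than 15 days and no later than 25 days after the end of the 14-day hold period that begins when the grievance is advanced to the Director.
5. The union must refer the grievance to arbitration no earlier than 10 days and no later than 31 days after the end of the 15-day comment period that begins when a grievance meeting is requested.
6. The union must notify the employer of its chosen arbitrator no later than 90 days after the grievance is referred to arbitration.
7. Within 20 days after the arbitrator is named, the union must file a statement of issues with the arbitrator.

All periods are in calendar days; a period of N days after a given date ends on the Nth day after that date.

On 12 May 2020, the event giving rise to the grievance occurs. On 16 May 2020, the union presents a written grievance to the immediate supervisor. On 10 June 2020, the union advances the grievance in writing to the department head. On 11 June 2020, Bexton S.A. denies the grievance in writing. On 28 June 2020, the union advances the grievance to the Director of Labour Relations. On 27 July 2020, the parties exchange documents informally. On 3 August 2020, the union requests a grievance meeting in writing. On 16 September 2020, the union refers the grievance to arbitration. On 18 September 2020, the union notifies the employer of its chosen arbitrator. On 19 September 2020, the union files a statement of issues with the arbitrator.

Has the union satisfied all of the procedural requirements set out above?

Step 1: 36 days after 12 May 2020 (when the grieved event occurs) is 17 June 2020; completed 16 May 2020, before the deadline.
Step 2: the window is 21–41 days after 16 May 2020 (when the written grievance is presented to the supervisor), so 6 June 2020 through 26 June 2020; done 10 June 2020, which is between those dates.
Step 3: the window is 14–37 days after 10 June 2020 (when the grievance is advanced to the department head), so 24 June 2020 through 17 July 2020; 28 June 2020 falls inside that range.
Step 4: the window is 15–25 days after 12 July 2020 (end of the 14-day hold period, which began when the grievance is advanced to the Director on 28 June 2020), so 27 July 2020 through 6 August 2020; done 3 August 2020 — within the window.
Step 5: the window is 10–31 days after 18 August 2020 (end of the 15-day comment period, which began when a grievance meeting is requested on 3 August 2020), so 28 August 2020 through 18 September 2020; done 16 September 2020, which is between those dates.
Step 6: 90 days after 16 September 2020 (when the grievance is referred to arbitration) is 15 December 2020; completed 18 September 2020, before the deadline.
Step 7: 20 days after 18 September 2020 (when the arbitrator is named) is 8 October 2020; 19 September 2020 is within that limit.

Yes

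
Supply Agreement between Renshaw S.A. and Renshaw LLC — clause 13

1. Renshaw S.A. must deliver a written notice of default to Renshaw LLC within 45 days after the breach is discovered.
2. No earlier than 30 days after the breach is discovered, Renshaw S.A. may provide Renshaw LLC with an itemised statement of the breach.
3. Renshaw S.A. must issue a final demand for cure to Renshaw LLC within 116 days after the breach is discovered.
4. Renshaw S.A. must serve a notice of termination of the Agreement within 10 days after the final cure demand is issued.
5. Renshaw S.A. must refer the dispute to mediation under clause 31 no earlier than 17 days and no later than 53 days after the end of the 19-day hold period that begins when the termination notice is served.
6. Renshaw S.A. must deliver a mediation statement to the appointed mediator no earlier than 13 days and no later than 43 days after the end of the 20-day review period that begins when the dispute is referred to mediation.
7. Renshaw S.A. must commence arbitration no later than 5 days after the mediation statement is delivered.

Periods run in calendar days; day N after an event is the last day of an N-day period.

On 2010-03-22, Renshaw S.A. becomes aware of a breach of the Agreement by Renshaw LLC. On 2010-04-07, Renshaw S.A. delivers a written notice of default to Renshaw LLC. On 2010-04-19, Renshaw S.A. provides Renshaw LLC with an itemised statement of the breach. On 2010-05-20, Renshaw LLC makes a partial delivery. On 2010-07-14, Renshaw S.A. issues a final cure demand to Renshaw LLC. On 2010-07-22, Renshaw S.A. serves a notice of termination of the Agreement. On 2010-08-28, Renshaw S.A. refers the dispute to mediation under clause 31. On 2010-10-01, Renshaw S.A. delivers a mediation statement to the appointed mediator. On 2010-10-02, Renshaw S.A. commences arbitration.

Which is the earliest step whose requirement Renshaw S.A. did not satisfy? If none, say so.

Step 2

(1) due by 2010-03-22 + 45 days = 2010-05-06; completed 2010-04-07, before the deadline.
(2) permitted from 2010-03-22 + 30 days = 2010-04-21 onward; acted on 2010-04-19, 2 days prematurely.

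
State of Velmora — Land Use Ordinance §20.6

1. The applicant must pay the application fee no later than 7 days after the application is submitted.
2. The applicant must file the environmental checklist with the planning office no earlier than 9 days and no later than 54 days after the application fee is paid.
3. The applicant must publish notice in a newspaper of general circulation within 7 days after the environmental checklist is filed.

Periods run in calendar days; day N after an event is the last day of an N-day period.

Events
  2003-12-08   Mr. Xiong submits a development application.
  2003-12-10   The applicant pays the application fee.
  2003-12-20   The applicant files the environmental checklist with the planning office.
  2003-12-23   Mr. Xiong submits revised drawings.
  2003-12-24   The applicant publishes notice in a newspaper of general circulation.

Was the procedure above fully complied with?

Yes

(1) due by 2003-12-08 + 7 days = 2003-12-15; completed 2003-12-10, before the deadline.
(2) the permitted window runs from 2003-12-10 + 9 = 2003-12-19 to 2003-12-10 + 54 = 2004-02-02; 2003-12-20 falls inside that range.
(3) due by 2003-12-20 + 7 days = 2003-12-27; done 2003-12-24 — timely.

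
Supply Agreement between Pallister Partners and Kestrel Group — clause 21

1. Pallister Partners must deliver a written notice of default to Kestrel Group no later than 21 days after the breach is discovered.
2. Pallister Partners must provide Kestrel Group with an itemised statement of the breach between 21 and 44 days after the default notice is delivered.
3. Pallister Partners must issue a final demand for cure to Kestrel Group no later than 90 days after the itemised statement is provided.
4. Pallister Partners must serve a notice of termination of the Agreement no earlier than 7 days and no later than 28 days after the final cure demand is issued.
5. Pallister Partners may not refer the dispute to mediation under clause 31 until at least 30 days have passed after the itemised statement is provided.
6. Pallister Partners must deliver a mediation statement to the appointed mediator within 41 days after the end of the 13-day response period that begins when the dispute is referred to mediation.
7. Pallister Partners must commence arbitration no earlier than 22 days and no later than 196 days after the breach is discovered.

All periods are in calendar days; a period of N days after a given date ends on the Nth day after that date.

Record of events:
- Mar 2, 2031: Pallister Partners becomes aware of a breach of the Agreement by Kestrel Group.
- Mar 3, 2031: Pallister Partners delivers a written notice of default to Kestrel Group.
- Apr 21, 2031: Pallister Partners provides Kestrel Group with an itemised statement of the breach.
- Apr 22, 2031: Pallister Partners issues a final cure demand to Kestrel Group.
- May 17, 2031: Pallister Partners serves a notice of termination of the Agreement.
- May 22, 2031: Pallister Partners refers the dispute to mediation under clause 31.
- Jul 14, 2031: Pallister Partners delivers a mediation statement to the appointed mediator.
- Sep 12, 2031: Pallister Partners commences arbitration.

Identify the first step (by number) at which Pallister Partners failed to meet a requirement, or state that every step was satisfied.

Step 2

Step 1: 21 days after Mar 2, 2031 (when the breach is discovered) is Mar 23, 2031; Mar 3, 2031 is within that limit.
Step 2: the window is 21–44 days after Mar 3, 2031 (when the default notice is delivered), so Mar 24, 2031 through Apr 16, 2031; done Apr 21, 2031 — 5 days after the window closed.
No need to go further; step 2 was not satisfied.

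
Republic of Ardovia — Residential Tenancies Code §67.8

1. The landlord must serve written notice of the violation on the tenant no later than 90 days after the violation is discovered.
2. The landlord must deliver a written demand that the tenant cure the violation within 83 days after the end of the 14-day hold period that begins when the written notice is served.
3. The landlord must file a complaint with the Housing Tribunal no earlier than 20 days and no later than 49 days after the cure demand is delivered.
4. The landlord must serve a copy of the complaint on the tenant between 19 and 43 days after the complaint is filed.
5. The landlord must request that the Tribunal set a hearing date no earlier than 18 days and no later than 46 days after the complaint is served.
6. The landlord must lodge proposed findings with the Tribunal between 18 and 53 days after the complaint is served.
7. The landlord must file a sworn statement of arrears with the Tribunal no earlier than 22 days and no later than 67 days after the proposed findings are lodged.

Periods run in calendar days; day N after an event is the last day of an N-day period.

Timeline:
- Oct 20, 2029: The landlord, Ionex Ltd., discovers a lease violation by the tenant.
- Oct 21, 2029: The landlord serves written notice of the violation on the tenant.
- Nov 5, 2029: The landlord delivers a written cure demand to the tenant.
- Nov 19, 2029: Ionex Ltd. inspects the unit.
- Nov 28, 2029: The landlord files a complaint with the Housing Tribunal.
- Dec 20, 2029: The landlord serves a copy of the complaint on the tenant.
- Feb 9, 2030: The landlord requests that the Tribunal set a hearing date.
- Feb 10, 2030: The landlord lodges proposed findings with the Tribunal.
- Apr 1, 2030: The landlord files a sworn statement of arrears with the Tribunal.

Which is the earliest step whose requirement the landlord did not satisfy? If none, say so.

(1) due by Oct 20, 2029 + 90 days = Jan 18, 2030; done Oct 21, 2029 — timely.
(2) due by Nov 4, 2029 + 83 days = Jan 26, 2030; completed Nov 5, 2029, before the deadline.
(3) the permitted window runs from Nov 5, 2029 + 20 = Nov 25, 2029 to Nov 5, 2029 + 49 = Dec 24, 2029; done Nov 28, 2029, which is between those dates.
(4) the permitted window runs from Nov 28, 2029 + 19 = Dec 17, 2029 to Nov 28, 2029 + 43 = Jan 10, 2030; done Dec 20, 2029 — within the window.
(5) the permitted window runs from Dec 20, 2029 + 18 = Jan 7, 2030 to Dec 20, 2029 + 46 = Feb 4, 2030; Feb 9, 2030 is 5 days past the end of the window.
That is the first point of non-compliance.

Step 5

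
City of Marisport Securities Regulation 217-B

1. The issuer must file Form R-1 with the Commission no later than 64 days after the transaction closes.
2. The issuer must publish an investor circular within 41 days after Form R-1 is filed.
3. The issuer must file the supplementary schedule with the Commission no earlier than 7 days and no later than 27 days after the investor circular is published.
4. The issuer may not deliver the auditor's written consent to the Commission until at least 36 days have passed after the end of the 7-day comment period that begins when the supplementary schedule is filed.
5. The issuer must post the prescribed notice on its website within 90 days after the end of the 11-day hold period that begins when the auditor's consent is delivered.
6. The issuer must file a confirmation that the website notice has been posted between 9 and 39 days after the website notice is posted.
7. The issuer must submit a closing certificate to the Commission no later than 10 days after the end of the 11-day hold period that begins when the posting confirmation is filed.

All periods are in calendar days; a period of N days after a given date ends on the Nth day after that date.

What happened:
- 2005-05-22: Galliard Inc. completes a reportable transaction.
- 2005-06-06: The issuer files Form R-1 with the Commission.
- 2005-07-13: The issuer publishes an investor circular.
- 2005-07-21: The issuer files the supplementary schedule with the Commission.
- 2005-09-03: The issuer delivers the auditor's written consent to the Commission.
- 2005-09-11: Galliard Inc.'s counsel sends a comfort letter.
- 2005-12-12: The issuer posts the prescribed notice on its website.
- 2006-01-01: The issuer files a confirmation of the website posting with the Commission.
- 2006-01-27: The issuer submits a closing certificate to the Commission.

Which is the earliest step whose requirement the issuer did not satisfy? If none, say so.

Step 7

Step 1 — counting 64 days from 2005-05-22 (when the transaction closes) gives a deadline of 2005-07-25; completed 2005-06-06, before the deadline.
Step 2 — counting 41 days from 2005-06-06 (when Form R-1 is filed) gives a deadline of 2005-07-17; done 2005-07-13 — timely.
Step 3 — 7 and 27 days from 2005-07-13 (when the investor circular is published) are 2005-07-20 and 2005-08-09 respectively; done 2005-07-21 — within the window.
Step 4 — must wait 36 days from 2005-07-28 (end of the 7-day comment period, which began when the supplementary schedule is filed on 2005-07-21), so not before 2005-09-02; done 2005-09-03 — permitted.
Step 5 — counting 90 days from 2005-09-14 (end of the 11-day hold period, which began when the auditor's consent is delivered on 2005-09-03) gives a deadline of 2005-12-13; 2005-12-12 is within that limit.
Step 6 — 9 and 39 days from 2005-12-12 (when the website notice is posted) are 2005-12-21 and 2006-01-20 respectively; done 2006-01-01, which is between those dates.
Step 7 — counting 10 days from 2006-01-12 (end of the 11-day hold period, which began when the posting confirmation is filed on 2006-01-01) gives a deadline of 2006-01-22; not done until 2006-01-27, 5 days after the deadline.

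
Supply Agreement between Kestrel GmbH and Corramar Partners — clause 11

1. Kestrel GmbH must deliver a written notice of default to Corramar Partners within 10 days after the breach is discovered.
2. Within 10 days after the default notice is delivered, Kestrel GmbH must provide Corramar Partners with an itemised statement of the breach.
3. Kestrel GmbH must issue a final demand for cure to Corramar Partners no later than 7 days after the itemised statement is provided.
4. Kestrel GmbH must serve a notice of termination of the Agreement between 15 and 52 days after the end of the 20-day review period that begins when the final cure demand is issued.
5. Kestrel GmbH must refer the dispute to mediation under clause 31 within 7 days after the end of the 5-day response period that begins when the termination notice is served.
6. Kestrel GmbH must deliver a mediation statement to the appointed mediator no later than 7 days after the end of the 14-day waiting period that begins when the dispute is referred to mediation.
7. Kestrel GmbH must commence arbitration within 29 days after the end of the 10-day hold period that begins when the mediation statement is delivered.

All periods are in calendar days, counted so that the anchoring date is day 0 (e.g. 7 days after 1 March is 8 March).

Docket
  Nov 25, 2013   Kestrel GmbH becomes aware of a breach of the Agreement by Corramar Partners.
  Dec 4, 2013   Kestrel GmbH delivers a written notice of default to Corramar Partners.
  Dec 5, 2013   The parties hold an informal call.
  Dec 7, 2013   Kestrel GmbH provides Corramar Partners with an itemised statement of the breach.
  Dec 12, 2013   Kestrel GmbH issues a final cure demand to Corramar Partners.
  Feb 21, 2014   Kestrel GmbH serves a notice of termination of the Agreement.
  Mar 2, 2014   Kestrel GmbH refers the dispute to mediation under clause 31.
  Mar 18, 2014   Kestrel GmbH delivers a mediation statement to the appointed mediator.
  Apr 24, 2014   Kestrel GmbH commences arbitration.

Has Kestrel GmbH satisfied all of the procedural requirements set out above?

Yes

Step 1: 10 days after Nov 25, 2013 (when the breach is discovered) is Dec 5, 2013; completed Dec 4, 2013, before the deadline.
Step 2: 10 days after Dec 4, 2013 (when the default notice is delivered) is Dec 14, 2013; done Dec 7, 2013 — timely.
Step 3: 7 days after Dec 7, 2013 (when the itemised statement is provided) is Dec 14, 2013; Dec 12, 2013 is within that limit.
Step 4: the window is 15–52 days after Jan 1, 2014 (end of the 20-day review period, which began when the final cure demand is issued on Dec 12, 2013), so Jan 16, 2014 through Feb 22, 2014; done Feb 21, 2014 — within the window.
Step 5: 7 days after Feb 26, 2014 (end of the 5-day response period, which began when the termination notice is served on Feb 21, 2014) is Mar 5, 2014; completed Mar 2, 2014, before the deadline.
Step 6: 7 days after Mar 16, 2014 (end of the 14-day waiting period, which began when the dispute is referred to mediation on Mar 2, 2014) is Mar 23, 2014; Mar 18, 2014 is within that limit.
Step 7: 29 days after Mar 28, 2014 (end of the 10-day hold period, which began when the mediation statement is delivered on Mar 18, 2014) is Apr 26, 2014; done Apr 24, 2014 — timely.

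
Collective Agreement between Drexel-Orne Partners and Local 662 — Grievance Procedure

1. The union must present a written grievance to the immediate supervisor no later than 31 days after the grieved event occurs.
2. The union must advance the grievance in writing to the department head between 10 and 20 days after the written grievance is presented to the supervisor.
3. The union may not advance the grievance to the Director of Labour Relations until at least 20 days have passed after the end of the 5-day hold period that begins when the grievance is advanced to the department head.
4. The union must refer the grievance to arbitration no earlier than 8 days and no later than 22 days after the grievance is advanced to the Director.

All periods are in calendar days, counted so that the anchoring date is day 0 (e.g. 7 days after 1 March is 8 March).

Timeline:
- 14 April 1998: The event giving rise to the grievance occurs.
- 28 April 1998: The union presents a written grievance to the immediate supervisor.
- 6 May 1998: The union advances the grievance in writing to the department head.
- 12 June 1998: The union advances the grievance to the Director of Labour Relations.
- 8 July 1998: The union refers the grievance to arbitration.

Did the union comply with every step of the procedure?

(1) due by 14 April 1998 + 31 days = 15 May 1998; 28 April 1998 is within that limit.
(2) the permitted window runs from 28 April 1998 + 10 = 8 May 1998 to 28 April 1998 + 20 = 18 May 1998; done 6 May 1998 — 2 days before the window opened.

No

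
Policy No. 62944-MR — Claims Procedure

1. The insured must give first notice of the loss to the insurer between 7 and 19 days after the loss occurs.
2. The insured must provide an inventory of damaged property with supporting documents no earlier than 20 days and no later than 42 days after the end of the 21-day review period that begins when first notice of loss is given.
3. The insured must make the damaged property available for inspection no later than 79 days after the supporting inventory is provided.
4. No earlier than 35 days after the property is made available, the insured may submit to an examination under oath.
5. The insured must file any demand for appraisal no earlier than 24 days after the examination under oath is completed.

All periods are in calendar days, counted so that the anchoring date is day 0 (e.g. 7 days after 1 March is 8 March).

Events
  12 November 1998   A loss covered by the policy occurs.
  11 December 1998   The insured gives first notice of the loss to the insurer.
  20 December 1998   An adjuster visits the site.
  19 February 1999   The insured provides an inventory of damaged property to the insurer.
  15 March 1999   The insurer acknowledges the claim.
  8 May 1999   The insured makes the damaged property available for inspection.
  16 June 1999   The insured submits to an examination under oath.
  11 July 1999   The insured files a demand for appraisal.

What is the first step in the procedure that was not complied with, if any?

Step 1

Step 1 — 7 and 19 days from 12 November 1998 (when the loss occurs) are 19 November 1998 and 1 December 1998 respectively; done 11 December 1998 — 10 days after the window closed.
No need to go further; step 1 was not satisfied.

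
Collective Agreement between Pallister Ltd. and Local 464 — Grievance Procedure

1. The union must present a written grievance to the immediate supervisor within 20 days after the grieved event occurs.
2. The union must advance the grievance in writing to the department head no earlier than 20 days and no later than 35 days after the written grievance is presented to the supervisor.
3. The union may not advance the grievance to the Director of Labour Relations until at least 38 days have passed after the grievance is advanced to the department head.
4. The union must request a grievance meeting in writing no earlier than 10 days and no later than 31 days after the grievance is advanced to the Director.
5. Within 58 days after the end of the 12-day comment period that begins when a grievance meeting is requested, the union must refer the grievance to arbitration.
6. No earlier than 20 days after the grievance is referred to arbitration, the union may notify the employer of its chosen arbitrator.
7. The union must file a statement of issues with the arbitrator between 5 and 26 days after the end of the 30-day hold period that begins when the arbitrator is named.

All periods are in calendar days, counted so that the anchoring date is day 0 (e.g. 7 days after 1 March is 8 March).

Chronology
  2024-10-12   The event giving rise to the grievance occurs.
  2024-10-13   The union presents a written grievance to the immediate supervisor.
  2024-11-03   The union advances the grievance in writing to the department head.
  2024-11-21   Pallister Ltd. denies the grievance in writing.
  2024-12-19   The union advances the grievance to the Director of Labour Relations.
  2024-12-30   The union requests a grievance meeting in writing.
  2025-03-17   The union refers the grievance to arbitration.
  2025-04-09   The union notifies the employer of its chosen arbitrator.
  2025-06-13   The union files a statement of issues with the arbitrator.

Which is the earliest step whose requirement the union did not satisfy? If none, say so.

Step 5

Step 1: 20 days after 2024-10-12 (when the grieved event occurs) is 2024-11-01; completed 2024-10-13, before the deadline.
Step 2: the window is 20–35 days after 2024-10-13 (when the written grievance is presented to the supervisor), so 2024-11-02 through 2024-11-17; done 2024-11-03, which is between those dates.
Step 3: the earliest permitted date is 38 days after 2024-11-03 (when the grievance is advanced to the department head), i.e. 2024-12-11; 2024-12-19 is on or after that date.
Step 4: the window is 10–31 days after 2024-12-19 (when the grievance is advanced to the Director), so 2024-12-29 through 2025-01-19; done 2024-12-30, which is between those dates.
Step 5: 58 days after 2025-01-11 (end of the 12-day comment period, which began when a grievance meeting is requested on 2024-12-30) is 2025-03-10; 2025-03-17 misses that deadline by 7 days.
That is the first point of non-compliance.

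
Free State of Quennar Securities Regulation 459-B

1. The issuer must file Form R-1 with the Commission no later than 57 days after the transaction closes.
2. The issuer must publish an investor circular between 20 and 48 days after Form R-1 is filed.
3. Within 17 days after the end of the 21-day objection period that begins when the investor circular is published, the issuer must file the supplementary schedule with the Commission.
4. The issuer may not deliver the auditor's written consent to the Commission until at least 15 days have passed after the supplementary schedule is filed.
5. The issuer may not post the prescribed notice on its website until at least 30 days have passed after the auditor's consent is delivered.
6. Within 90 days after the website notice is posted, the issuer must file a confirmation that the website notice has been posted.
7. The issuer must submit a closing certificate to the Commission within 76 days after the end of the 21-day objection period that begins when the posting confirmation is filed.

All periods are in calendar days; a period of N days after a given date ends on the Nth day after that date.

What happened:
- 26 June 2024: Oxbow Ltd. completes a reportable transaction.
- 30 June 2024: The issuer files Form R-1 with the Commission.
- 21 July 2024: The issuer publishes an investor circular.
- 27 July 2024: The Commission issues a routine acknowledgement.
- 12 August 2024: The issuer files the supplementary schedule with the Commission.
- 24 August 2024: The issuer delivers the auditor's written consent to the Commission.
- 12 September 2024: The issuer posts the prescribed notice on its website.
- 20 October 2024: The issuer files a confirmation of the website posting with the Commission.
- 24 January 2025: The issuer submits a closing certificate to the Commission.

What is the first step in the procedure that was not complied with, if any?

(1) due by 26 June 2024 + 57 days = 22 August 2024; done 30 June 2024 — timely.
(2) the permitted window runs from 30 June 2024 + 20 = 20 July 2024 to 30 June 2024 + 48 = 17 August 2024; done 21 July 2024, which is between those dates.
(3) due by 11 August 2024 + 17 days = 28 August 2024; 12 August 2024 is within that limit.
(4) permitted from 12 August 2024 + 15 days = 27 August 2024 onward; acted on 24 August 2024, 3 days prematurely.

Step 4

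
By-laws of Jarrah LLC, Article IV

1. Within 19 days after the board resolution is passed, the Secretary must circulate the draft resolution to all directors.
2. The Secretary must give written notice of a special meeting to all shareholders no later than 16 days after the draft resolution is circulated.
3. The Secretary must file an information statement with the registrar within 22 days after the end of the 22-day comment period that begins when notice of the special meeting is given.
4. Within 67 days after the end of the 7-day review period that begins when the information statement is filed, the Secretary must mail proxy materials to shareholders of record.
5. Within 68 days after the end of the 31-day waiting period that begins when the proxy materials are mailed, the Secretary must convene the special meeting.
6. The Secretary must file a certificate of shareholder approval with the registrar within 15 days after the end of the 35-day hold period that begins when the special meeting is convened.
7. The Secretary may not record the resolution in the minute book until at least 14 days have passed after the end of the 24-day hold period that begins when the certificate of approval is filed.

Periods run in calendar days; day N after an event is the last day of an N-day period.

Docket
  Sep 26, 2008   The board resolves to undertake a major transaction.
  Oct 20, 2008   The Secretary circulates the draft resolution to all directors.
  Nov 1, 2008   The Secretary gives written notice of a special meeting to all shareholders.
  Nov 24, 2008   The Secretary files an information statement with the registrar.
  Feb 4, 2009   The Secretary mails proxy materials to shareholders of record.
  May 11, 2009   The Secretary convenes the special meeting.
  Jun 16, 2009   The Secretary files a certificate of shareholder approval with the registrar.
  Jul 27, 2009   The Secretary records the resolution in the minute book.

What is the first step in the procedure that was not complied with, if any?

Step 1

(1) due by Sep 26, 2008 + 19 days = Oct 15, 2008; done Oct 20, 2008 — 5 days late.
That is the first point of non-compliance.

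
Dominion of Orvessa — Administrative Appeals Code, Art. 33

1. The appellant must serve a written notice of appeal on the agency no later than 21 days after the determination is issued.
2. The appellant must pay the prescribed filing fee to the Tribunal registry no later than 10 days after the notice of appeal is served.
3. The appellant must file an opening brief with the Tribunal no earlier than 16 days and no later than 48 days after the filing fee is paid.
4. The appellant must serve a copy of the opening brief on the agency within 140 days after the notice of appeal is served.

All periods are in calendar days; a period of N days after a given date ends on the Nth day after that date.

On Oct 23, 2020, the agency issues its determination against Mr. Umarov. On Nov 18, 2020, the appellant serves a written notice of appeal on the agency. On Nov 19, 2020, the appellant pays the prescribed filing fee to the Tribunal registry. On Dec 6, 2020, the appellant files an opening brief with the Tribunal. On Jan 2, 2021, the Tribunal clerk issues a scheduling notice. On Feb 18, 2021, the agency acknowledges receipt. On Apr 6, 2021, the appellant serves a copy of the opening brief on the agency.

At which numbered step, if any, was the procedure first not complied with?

Step 1

Step 1: 21 days after Oct 23, 2020 (when the determination is issued) is Nov 13, 2020; Nov 18, 2020 misses that deadline by 5 days.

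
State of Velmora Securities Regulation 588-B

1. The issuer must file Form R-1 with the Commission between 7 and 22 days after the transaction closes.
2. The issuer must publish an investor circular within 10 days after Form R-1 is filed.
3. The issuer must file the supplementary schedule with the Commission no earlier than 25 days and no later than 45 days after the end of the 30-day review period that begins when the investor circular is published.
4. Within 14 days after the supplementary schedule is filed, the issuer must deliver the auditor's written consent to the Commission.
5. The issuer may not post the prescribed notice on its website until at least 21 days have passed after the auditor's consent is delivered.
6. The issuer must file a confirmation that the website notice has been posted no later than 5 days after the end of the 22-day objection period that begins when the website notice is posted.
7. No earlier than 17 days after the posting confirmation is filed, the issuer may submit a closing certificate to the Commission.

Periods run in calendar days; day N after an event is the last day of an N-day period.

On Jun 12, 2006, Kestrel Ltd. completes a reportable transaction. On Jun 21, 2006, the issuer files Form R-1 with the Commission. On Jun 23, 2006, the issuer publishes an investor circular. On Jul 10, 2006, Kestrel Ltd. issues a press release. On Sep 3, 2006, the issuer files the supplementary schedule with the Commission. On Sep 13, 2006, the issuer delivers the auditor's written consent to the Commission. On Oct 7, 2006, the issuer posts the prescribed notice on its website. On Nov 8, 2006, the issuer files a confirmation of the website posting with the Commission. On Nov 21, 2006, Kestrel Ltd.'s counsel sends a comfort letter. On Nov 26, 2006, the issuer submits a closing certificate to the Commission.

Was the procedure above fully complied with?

Step 1: the window is 7–22 days after Jun 12, 2006 (when the transaction closes), so Jun 19, 2006 through Jul 4, 2006; done Jun 21, 2006 — within the window.
Step 2: 10 days after Jun 21, 2006 (when Form R-1 is filed) is Jul 1, 2006; Jun 23, 2006 is within that limit.
Step 3: the window is 25–45 days after Jul 23, 2006 (end of the 30-day review period, which began when the investor circular is published on Jun 23, 2006), so Aug 17, 2006 through Sep 6, 2006; done Sep 3, 2006 — within the window.
Step 4: 14 days after Sep 3, 2006 (when the supplementary schedule is filed) is Sep 17, 2006; done Sep 13, 2006 — timely.
Step 5: the earliest permitted date is 21 days after Sep 13, 2006 (when the auditor's consent is delivered), i.e. Oct 4, 2006; done Oct 7, 2006 — permitted.
Step 6: 5 days after Oct 29, 2006 (end of the 22-day objection period, which began when the website notice is posted on Oct 7, 2006) is Nov 3, 2006; done Nov 8, 2006 — 5 days late.
The procedure was therefore not followed at step 6.

No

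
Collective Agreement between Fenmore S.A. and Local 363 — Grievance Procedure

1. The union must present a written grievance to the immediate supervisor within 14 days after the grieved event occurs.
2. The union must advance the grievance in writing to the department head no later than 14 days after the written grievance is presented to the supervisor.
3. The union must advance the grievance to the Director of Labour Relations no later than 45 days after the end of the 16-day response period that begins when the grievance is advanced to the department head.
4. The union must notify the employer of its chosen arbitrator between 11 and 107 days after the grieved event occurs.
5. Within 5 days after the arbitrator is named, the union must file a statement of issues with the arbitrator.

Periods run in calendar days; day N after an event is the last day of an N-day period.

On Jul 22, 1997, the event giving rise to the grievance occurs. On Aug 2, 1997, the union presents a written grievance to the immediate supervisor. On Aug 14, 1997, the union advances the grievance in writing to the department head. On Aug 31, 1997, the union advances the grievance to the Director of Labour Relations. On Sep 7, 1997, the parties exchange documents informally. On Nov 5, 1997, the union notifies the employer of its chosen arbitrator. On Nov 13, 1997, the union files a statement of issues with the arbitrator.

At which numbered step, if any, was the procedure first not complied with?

Step 1: 14 days after Jul 22, 1997 (when the grieved event occurs) is Aug 5, 1997; Aug 2, 1997 is within that limit.
Step 2: 14 days after Aug 2, 1997 (when the written grievance is presented to the supervisor) is Aug 16, 1997; done Aug 14, 1997 — timely.
Step 3: 45 days after Aug 30, 1997 (end of the 16-day response period, which began when the grievance is advanced to the department head on Aug 14, 1997) is Oct 14, 1997; completed Aug 31, 1997, before the deadline.
Step 4: the window is 11–107 days after Jul 22, 1997 (when the grieved event occurs), so Aug 2, 1997 through Nov 6, 1997; done Nov 5, 1997 — within the window.
Step 5: 5 days after Nov 5, 1997 (when the arbitrator is named) is Nov 10, 1997; Nov 13, 1997 misses that deadline by 3 days.
That is the first point of non-compliance.

Step 5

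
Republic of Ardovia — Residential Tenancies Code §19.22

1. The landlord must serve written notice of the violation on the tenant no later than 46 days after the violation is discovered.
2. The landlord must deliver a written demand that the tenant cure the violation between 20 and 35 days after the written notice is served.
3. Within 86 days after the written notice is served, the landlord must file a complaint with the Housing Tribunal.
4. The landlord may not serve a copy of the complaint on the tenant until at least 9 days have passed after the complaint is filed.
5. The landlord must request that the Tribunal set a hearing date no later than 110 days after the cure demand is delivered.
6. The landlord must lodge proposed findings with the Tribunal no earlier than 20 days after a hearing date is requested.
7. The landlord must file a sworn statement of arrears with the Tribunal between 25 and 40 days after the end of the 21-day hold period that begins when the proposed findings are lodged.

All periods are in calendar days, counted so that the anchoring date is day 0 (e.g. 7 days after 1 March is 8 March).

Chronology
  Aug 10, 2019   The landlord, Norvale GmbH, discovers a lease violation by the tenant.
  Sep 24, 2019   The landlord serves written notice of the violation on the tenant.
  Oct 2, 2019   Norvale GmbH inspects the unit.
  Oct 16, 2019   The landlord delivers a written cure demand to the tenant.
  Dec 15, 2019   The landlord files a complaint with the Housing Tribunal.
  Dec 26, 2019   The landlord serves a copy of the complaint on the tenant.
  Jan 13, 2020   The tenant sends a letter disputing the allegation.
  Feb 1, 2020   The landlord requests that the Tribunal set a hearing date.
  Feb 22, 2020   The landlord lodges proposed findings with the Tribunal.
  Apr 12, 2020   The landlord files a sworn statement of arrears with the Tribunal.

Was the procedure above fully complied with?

Yes

Step 1: 46 days after Aug 10, 2019 (when the violation is discovered) is Sep 25, 2019; Sep 24, 2019 is within that limit.
Step 2: the window is 20–35 days after Sep 24, 2019 (when the written notice is served), so Oct 14, 2019 through Oct 29, 2019; done Oct 16, 2019 — within the window.
Step 3: 86 days after Sep 24, 2019 (when the written notice is served) is Dec 19, 2019; done Dec 15, 2019 — timely.
Step 4: the earliest permitted date is 9 days after Dec 15, 2019 (when the complaint is filed), i.e. Dec 24, 2019; done Dec 26, 2019 — permitted.
Step 5: 110 days after Oct 16, 2019 (when the cure demand is delivered) is Feb 3, 2020; completed Feb 1, 2020, before the deadline.
Step 6: the earliest permitted date is 20 days after Feb 1, 2020 (when a hearing date is requested), i.e. Feb 21, 2020; Feb 22, 2020 is on or after that date.
Step 7: the window is 25–40 days after Mar 14, 2020 (end of the 21-day hold period, which began when the proposed findings are lodged on Feb 22, 2020), so Apr 8, 2020 through Apr 23, 2020; Apr 12, 2020 falls inside that range.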